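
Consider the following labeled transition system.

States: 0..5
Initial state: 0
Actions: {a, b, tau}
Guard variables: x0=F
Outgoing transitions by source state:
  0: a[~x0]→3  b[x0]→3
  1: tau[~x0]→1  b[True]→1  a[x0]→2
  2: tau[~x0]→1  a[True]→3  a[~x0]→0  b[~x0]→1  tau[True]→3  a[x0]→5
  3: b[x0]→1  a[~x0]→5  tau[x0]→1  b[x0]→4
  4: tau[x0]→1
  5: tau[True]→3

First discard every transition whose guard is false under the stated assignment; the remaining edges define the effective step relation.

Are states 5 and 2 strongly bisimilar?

Answer: NOT BISIMILAR

Working:
Compute ~ classes (split until stable):
  P[0] = {{0,1,2,3,4,5}}
  P[1] = {{0,3},{1},{2},{4},{5}}
  P[2] = {{0},{1},{2},{3},{4},{5}}
stable after 3 split(s): 6 block(s)
class of 5: {5}; class of 2: {2}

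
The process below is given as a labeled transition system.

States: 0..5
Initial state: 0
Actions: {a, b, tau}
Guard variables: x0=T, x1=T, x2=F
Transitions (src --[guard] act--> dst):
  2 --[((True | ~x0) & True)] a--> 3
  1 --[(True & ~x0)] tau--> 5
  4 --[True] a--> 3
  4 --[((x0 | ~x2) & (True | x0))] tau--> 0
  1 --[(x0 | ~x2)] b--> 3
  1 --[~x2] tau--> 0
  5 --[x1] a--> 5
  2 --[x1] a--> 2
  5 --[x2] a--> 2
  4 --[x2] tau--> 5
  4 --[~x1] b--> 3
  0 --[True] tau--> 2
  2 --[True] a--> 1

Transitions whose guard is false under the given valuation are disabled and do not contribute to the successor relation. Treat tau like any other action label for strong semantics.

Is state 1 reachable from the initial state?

Answer: REACHABLE

Working:
9 transition(s) survive guard evaluation.
depth 0: {0}
depth 1: {2}  total {0,2}
depth 2: {1,3}  total {0,1,2,3}
Reach set: {0,1,2,3}
witness 1: tau·a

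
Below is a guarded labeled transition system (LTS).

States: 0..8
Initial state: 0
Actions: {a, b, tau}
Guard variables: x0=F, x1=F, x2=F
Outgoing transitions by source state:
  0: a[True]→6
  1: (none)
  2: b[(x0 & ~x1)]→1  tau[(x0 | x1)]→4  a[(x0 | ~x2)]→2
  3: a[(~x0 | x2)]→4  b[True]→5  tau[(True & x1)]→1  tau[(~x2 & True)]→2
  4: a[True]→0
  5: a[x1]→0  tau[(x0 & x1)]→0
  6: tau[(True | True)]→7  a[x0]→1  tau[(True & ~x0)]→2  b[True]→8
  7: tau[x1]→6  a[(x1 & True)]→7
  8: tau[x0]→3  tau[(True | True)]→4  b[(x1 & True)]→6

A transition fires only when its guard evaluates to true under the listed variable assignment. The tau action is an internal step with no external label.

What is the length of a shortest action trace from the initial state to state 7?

BFS to 7:
  Layer 0: {0}
  Layer 1: {6}
  Layer 2: {2,7,8}
first hit 7 at d=2 via a·tau

Answer: 2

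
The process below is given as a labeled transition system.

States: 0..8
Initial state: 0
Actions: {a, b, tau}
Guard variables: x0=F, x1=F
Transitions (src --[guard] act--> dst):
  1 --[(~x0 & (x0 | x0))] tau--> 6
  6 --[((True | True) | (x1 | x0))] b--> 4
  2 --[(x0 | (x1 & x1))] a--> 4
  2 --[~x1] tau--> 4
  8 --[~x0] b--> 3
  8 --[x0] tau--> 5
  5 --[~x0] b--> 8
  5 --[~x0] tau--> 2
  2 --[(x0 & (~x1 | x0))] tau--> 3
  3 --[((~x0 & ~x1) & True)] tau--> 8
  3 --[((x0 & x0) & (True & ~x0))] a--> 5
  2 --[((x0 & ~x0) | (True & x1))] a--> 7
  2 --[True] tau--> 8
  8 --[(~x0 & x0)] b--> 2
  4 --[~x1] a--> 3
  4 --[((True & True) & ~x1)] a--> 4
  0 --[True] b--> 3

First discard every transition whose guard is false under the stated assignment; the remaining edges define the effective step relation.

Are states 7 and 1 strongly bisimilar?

Bisimulation quotient by refinement:
  P[0] = {{0,1,2,3,4,5,6,7,8}}
  P[1] = {{0,6,8},{1,7},{2,3},{4},{5}}
  P[2] = {{0,8},{1,7},{2},{3},{4},{5},{6}}
7 equivalence class(es) (converged in 3)
[7]={1,7}  [1]={1,7}

Answer: BISIMILAR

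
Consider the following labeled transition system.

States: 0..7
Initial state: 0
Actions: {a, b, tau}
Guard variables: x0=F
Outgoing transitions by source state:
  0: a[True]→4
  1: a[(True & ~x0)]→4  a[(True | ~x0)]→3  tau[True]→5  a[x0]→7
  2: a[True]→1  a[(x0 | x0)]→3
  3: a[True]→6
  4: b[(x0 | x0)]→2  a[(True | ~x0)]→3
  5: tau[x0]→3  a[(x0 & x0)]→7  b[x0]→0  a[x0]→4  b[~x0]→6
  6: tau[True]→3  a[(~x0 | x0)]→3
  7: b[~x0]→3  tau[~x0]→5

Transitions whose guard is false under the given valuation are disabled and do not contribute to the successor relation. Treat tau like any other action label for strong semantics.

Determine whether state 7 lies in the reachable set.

Guard filter leaves 12 enabled edge(s).
depth 0: {0}
depth 1: {4}  now seen {0,4}
depth 2: {3}  now seen {0,3,4}
depth 3: {6}  now seen {0,3,4,6}
Reach set: {0,3,4,6}

Answer: UNREACHABLE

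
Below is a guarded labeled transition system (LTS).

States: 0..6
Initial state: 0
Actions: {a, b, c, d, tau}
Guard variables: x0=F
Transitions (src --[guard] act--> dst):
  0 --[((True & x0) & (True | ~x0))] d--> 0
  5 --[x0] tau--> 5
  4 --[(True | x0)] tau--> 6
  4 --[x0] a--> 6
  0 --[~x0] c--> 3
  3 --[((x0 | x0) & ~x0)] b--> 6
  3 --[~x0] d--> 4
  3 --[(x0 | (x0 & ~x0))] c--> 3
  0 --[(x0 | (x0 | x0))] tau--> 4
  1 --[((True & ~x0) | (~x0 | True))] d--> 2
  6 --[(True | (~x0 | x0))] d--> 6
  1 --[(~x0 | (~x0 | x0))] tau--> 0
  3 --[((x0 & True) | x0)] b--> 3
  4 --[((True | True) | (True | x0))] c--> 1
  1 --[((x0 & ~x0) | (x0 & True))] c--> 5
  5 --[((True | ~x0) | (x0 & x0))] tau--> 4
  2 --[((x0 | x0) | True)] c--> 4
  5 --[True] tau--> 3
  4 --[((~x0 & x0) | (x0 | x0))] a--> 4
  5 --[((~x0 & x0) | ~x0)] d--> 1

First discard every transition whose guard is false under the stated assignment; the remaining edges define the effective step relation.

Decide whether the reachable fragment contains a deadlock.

Answer: DEADLOCK-FREE

Trace:
Reachable = {0,1,2,3,4,6}
  0: c→3  [deg 1]
  1: d→2  tau→0  [deg 2]
  2: c→4  [deg 1]
  3: d→4  [deg 1]
  4: c→1  tau→6  [deg 2]
  6: d→6  [deg 1]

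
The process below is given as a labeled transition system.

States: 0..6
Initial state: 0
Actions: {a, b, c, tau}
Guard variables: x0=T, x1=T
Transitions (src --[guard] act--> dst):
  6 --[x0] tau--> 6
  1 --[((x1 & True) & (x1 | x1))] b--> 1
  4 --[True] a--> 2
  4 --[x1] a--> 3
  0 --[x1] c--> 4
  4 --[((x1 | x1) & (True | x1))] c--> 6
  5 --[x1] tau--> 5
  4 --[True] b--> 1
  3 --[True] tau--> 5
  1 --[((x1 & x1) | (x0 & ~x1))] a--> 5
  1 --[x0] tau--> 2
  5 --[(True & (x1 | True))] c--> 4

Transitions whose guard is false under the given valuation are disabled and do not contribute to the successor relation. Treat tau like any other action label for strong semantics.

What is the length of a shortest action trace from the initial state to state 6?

Answer: 2

Analysis:
BFS to 6:
  Layer 0: {0}
  Layer 1: {4}
  Layer 2: {1,2,3,6}
depth(6)=2, e.g. c·c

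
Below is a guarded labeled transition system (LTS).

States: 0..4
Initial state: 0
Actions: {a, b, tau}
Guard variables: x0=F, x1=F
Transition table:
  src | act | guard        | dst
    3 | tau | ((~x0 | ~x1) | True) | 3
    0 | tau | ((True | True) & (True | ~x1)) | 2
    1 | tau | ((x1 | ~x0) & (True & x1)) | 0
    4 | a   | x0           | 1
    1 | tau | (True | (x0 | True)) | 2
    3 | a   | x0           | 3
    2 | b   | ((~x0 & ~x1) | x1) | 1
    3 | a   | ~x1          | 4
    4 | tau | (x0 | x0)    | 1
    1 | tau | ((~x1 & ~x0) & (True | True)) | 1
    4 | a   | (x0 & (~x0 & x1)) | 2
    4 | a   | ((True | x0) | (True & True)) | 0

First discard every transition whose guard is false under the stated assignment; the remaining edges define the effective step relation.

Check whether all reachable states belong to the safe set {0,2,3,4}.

Answer: INVARIANT VIOLATED at state 1

Working:
Allowed set {0,2,3,4}
R = {0,1,2}
  0: safe
  1: VIOLATES
  2: safe
witness against invariant: tau·b → 1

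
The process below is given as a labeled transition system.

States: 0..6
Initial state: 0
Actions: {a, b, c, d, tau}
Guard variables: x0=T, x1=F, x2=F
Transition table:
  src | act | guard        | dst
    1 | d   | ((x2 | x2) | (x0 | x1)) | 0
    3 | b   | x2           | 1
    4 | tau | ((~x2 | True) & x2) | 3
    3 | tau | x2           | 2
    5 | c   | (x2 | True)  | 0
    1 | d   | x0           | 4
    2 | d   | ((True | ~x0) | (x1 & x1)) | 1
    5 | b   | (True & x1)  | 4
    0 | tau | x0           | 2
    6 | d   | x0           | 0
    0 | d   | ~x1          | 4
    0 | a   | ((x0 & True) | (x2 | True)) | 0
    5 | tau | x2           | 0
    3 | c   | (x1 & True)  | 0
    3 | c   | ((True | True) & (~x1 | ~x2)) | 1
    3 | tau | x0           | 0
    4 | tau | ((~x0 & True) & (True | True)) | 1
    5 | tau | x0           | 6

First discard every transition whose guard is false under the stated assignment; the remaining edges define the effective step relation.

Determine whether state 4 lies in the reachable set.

After dropping false guards: 11 live edges.
L0 = {0}
L1 = {2,4}  now seen {0,2,4}
L2 = {1}  now seen {0,1,2,4}
R = {0,1,2,4}
Path to 4: d

Answer: REACHABLE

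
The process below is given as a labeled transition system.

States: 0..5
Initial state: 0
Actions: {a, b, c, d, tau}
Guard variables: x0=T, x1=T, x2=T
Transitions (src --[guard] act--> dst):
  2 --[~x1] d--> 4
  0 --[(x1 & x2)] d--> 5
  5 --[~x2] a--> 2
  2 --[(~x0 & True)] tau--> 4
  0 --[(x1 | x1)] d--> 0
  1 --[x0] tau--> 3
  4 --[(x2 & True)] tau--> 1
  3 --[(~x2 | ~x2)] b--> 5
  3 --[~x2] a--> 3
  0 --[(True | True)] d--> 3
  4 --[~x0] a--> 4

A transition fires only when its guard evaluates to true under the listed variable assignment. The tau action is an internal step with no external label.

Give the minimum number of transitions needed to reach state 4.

Answer: UNREACHABLE

Trace:
Layered search for 4:
  depth 0: {0}
  depth 1: {3,5}
4 never appears.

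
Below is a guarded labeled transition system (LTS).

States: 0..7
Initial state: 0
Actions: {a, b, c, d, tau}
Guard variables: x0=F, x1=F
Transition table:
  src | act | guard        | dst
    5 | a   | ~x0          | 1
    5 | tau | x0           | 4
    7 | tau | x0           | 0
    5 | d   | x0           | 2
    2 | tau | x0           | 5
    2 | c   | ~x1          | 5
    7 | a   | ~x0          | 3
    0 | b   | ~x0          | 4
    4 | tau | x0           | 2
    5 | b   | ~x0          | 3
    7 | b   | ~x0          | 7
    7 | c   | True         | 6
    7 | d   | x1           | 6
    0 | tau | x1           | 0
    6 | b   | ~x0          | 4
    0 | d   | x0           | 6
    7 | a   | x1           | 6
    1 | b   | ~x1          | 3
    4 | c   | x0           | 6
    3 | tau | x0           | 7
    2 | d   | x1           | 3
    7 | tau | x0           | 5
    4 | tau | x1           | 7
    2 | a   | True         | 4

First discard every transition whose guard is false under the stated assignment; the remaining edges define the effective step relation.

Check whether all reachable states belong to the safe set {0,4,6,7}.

Allowed set {0,4,6,7}
Reach set: {0,4}
  0: ok
  4: ok

Answer: INVARIANT HOLDS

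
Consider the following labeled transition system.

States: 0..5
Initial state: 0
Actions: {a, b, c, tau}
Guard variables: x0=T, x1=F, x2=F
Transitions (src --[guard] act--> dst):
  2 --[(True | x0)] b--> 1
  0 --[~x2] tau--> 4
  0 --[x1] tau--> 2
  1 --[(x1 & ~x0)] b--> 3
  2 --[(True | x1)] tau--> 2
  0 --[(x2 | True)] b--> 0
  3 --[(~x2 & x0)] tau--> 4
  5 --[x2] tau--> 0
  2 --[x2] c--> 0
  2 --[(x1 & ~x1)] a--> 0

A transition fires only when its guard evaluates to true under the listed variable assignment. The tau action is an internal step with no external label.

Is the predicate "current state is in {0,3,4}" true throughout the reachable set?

Answer: INVARIANT HOLDS

Analysis:
Allowed set {0,3,4}
Reachable = {0,4}
  0: ✓
  4: ✓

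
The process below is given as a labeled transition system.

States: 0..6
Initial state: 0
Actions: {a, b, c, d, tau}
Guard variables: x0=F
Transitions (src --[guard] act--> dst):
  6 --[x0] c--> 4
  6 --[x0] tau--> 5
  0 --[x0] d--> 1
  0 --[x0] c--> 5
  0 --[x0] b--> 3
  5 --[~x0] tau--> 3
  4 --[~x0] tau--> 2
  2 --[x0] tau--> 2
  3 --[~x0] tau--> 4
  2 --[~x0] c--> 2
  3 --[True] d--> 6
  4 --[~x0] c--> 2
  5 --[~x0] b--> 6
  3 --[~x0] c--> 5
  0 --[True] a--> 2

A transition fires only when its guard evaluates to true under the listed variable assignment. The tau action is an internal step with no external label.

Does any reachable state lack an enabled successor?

Answer: DEADLOCK-FREE

Analysis:
Reachable = {0,2}
  0: a→2  [1 out]
  2: c→2  [1 out]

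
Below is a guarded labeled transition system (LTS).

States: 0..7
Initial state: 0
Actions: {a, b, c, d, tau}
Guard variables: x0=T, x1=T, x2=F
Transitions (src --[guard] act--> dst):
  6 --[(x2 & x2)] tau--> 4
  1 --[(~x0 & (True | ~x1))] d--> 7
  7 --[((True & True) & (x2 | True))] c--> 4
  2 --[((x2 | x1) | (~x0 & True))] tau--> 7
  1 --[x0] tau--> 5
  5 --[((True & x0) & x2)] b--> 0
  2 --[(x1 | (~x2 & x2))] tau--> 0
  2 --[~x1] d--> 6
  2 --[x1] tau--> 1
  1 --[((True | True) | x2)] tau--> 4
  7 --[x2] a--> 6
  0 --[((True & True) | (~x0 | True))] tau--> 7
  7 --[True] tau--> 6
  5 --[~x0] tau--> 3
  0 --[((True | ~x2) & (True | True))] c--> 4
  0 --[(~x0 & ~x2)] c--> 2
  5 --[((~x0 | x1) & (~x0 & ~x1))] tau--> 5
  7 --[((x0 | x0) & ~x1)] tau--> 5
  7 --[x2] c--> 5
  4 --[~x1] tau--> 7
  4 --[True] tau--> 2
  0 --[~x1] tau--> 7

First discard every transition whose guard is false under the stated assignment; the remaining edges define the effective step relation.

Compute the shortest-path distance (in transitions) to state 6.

Answer: 2

Analysis:
Layered search for 6:
  L0 = {0}
  L1 = {4,7}
  L2 = {2,6}
6 enters at depth 2; path tau·tau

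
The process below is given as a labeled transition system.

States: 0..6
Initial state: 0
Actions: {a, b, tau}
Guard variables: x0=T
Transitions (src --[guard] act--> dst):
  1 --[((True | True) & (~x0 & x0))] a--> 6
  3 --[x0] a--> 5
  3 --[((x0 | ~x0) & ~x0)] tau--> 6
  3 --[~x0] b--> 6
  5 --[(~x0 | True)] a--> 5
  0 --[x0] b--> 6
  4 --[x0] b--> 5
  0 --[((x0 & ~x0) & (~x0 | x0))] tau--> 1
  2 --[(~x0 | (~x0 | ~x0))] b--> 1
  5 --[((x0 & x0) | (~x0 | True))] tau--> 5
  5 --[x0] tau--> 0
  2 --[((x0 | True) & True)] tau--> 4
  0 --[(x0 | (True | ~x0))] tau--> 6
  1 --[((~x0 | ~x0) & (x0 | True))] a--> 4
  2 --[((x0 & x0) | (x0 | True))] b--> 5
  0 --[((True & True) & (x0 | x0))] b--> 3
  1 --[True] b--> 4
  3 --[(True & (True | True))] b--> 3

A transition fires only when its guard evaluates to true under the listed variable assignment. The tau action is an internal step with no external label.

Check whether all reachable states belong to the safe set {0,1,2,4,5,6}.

Allowed set {0,1,2,4,5,6}
Reach set: {0,3,5,6}
  0: safe
  3: outside
  5: safe
  6: safe
counterexample path to 3: b

Answer: INVARIANT VIOLATED at state 3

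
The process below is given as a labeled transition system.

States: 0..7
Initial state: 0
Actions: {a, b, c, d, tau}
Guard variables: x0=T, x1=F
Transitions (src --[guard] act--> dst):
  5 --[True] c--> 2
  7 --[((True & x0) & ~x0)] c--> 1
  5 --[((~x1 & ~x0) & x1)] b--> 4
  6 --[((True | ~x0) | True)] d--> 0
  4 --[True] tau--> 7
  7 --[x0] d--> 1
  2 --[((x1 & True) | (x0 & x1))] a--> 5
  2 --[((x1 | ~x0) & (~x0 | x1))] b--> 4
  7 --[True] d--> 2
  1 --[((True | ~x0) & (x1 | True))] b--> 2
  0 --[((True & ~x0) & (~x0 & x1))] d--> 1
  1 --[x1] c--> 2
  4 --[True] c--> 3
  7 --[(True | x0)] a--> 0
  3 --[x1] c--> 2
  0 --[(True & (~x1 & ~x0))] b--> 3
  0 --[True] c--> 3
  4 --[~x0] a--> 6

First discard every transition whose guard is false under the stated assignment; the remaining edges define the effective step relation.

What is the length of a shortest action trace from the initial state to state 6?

Answer: UNREACHABLE

Analysis:
Breadth-first toward 6:
  L0 = {0}
  L1 = {3}
6 never appears.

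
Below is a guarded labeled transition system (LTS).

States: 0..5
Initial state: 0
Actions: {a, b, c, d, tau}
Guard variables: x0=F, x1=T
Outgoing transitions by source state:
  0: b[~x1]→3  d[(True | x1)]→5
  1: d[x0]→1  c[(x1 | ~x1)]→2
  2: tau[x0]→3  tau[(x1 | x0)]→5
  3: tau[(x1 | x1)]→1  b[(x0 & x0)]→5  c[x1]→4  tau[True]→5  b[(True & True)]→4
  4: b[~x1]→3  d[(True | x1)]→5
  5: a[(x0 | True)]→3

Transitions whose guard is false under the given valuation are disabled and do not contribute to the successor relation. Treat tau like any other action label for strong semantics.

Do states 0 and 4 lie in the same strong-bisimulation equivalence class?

Refine partition for ~:
  π0 = {{0,1,2,3,4,5}}
  π1 = {{0,4},{1},{2},{3},{5}}
Fixed point at round 2; 5 class(es).
[0]={0,4}  [4]={0,4}

Answer: BISIMILAR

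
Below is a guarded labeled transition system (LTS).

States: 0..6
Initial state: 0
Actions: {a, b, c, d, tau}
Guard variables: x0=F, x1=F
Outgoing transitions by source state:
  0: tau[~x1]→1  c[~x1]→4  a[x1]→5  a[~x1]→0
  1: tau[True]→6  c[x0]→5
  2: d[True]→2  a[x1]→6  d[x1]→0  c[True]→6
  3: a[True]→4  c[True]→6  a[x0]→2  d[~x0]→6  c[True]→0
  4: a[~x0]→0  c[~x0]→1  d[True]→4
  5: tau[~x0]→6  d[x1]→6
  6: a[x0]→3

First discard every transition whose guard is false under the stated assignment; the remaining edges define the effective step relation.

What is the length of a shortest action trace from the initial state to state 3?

Answer: UNREACHABLE

Trace:
Breadth-first toward 3:
  depth 0: {0}
  depth 1: {1,4}
  depth 2: {6}
3 never appears.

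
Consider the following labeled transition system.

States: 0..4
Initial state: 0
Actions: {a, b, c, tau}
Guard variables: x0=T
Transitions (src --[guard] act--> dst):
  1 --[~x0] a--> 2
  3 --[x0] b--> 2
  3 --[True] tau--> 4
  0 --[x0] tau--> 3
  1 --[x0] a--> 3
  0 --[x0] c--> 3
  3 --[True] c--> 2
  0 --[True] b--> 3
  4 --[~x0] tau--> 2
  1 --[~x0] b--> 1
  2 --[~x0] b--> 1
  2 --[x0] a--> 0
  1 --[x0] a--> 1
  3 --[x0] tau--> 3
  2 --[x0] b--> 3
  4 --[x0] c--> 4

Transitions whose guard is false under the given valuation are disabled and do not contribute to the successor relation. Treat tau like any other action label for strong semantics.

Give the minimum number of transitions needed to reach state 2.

Layered search for 2:
  L0 = {0}
  L1 = {3}
  L2 = {2,4}
first hit 2 at d=2 via b·b

Answer: 2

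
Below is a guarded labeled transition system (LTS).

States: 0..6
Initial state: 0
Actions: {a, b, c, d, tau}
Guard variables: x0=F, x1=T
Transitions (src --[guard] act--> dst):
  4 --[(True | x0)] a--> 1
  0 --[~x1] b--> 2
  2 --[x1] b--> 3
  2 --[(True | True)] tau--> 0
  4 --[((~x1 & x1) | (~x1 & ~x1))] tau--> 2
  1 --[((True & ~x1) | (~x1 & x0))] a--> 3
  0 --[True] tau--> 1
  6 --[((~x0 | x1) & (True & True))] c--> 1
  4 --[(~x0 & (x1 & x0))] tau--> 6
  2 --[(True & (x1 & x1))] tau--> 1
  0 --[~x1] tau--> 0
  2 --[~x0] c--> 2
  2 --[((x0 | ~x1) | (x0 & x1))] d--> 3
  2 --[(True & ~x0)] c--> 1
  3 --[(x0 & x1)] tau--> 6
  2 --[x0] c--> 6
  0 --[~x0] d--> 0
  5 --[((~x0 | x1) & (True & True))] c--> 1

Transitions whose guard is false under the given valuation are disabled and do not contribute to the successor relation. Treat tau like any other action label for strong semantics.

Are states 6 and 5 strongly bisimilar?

Answer: BISIMILAR

Trace:
Bisimulation quotient by refinement:
  round 0: {{0,1,2,3,4,5,6}}
  round 1: {{0},{1,3},{2},{4},{5,6}}
stable after 2 split(s): 5 block(s)
6∈{5,6}, 5∈{5,6}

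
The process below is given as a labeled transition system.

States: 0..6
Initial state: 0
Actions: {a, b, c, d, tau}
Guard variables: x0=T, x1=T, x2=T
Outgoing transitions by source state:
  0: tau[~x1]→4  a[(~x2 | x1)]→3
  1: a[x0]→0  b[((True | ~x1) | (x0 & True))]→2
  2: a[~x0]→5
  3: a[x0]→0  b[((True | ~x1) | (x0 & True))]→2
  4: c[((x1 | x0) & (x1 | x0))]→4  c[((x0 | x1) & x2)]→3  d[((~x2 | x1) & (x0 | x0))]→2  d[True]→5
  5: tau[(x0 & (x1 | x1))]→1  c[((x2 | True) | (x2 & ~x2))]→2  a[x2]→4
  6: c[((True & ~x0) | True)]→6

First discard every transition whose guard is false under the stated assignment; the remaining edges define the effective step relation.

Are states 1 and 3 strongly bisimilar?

Compute ~ classes (split until stable):
  P[0] = {{0,1,2,3,4,5,6}}
  P[1] = {{0},{1,3},{2},{4},{5},{6}}
Fixed point at round 2; 6 class(es).
1∈{1,3}, 3∈{1,3}

Answer: BISIMILAR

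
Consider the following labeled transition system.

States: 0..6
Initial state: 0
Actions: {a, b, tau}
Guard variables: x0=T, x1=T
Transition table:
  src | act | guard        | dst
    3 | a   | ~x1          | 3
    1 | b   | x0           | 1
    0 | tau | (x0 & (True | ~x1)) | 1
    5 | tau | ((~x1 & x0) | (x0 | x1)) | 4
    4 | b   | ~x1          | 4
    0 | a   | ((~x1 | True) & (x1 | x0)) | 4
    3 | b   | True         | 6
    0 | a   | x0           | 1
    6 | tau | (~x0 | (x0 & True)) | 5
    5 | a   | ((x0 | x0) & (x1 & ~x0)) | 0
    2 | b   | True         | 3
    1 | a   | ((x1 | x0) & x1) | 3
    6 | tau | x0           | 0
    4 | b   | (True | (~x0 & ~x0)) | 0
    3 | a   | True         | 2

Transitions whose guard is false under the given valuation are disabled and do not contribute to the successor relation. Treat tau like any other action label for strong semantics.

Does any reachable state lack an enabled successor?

Answer: DEADLOCK-FREE

Analysis:
Reachable = {0,1,2,3,4,5,6}
  0: a→1  a→4  tau→1  [3 out]
  1: a→3  b→1  [2 out]
  2: b→3  [1 out]
  3: a→2  b→6  [2 out]
  4: b→0  [1 out]
  5: tau→4  [1 out]
  6: tau→0  tau→5  [2 out]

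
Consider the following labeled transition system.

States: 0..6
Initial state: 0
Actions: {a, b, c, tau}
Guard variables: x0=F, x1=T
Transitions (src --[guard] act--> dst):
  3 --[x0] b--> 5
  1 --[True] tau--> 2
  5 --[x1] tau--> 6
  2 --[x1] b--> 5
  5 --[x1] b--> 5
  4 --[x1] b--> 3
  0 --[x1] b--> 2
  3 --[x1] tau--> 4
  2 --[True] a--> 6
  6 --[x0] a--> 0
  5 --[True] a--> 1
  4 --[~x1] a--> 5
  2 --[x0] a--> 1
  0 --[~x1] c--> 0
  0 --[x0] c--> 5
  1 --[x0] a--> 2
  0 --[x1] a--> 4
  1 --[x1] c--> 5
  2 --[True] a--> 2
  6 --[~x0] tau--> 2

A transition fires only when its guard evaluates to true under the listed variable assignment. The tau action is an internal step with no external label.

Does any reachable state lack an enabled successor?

Answer: DEADLOCK-FREE

Trace:
Reach set: {0,1,2,3,4,5,6}
  0: a→4  b→2  [2 out]
  1: c→5  tau→2  [2 out]
  2: a→2  a→6  b→5  [3 out]
  3: tau→4  [1 out]
  4: b→3  [1 out]
  5: a→1  b→5  tau→6  [3 out]
  6: tau→2  [1 out]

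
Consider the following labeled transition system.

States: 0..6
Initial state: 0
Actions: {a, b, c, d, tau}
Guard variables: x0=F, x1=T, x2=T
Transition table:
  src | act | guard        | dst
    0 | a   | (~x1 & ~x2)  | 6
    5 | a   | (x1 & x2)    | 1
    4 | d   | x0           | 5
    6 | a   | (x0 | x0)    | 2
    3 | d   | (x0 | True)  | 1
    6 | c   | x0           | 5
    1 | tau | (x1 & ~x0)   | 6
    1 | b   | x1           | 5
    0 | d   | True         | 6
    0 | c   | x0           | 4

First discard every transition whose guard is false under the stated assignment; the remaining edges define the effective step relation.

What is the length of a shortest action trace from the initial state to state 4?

Answer: UNREACHABLE

Trace:
Breadth-first toward 4:
  L0 = {0}
  L1 = {6}
4 never appears.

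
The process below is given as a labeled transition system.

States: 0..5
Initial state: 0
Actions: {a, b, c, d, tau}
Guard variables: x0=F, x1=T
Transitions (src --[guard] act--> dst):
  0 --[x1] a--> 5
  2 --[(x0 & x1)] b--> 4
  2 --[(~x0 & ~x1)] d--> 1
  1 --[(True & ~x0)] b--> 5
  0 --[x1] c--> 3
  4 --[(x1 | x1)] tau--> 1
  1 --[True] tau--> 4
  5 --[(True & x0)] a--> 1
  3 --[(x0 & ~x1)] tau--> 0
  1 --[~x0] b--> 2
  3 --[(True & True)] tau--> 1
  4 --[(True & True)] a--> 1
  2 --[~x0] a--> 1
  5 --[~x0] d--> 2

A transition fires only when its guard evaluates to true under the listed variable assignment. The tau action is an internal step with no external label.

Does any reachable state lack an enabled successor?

Answer: DEADLOCK-FREE

Working:
R = {0,1,2,3,4,5}
  0: a→5  c→3  [deg 2]
  1: b→2  b→5  tau→4  [deg 3]
  2: a→1  [deg 1]
  3: tau→1  [deg 1]
  4: a→1  tau→1  [deg 2]
  5: d→2  [deg 1]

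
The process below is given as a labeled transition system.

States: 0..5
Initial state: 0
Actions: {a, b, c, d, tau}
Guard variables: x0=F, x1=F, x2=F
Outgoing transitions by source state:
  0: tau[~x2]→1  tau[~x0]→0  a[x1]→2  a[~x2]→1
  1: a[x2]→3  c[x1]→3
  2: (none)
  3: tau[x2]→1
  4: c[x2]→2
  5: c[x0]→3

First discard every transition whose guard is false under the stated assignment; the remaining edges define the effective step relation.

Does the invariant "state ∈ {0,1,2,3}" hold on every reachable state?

Safe = {0,1,2,3}
Reachable = {0,1}
  0: safe
  1: safe

Answer: INVARIANT HOLDS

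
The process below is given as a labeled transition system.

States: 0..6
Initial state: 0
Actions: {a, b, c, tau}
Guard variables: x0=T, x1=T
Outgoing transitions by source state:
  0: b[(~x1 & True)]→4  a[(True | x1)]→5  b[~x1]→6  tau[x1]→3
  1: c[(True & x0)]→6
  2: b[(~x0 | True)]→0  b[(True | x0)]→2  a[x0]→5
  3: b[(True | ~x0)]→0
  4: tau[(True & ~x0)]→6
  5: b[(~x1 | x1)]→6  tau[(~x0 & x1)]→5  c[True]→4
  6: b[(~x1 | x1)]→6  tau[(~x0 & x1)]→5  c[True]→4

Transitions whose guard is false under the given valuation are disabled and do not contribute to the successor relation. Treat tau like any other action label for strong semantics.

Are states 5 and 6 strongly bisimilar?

Compute ~ classes (split until stable):
  π0 = {{0,1,2,3,4,5,6}}
  π1 = {{0},{1},{2},{3},{4},{5,6}}
Fixed point at round 2; 6 class(es).
5∈{5,6}, 6∈{5,6}

Answer: BISIMILAR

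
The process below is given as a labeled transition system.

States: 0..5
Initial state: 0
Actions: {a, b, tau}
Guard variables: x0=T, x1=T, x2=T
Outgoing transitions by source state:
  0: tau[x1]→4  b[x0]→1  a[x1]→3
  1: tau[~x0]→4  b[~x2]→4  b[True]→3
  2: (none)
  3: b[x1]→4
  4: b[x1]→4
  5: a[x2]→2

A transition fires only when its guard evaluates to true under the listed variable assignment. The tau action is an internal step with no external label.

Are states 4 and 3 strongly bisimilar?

Answer: BISIMILAR

Trace:
Compute ~ classes (split until stable):
  P[0] = {{0,1,2,3,4,5}}
  P[1] = {{0},{1,3,4},{2},{5}}
stable after 2 split(s): 4 block(s)
4∈{1,3,4}, 3∈{1,3,4}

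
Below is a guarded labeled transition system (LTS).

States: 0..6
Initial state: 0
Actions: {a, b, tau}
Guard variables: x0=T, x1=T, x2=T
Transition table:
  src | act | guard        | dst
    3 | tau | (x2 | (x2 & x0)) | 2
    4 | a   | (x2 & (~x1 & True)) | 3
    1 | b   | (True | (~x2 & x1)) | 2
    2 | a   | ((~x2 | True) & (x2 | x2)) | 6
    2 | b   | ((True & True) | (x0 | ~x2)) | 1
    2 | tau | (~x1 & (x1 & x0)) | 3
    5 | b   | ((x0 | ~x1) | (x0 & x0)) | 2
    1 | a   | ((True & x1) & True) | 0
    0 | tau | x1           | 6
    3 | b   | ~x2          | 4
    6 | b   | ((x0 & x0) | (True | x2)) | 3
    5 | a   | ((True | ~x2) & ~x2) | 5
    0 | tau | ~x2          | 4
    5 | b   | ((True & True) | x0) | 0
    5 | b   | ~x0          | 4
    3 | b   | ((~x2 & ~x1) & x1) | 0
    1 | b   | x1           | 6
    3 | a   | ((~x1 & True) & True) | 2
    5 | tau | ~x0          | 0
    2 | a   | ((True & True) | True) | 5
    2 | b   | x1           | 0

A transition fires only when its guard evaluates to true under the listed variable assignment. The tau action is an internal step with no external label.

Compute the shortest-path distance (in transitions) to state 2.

Answer: 3

Working:
Layered search for 2:
  Layer 0: {0}
  Layer 1: {6}
  Layer 2: {3}
  Layer 3: {2}
first hit 2 at d=3 via tau·b·tau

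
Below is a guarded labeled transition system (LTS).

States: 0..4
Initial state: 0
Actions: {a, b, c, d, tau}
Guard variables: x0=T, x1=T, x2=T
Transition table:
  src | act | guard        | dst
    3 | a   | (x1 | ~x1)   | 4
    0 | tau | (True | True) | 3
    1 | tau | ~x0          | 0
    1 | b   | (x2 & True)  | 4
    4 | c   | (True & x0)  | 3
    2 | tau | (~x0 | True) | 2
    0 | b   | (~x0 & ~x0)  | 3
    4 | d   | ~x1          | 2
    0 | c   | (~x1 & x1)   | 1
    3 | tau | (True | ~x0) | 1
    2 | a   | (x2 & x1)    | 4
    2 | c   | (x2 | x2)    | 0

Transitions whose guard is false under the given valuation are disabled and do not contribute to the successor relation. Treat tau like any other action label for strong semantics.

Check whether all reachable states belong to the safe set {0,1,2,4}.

Allowed set {0,1,2,4}
Reachable = {0,1,3,4}
  0: safe
  1: safe
  3: VIOLATES
  4: safe
counterexample path to 3: tau

Answer: INVARIANT VIOLATED at state 3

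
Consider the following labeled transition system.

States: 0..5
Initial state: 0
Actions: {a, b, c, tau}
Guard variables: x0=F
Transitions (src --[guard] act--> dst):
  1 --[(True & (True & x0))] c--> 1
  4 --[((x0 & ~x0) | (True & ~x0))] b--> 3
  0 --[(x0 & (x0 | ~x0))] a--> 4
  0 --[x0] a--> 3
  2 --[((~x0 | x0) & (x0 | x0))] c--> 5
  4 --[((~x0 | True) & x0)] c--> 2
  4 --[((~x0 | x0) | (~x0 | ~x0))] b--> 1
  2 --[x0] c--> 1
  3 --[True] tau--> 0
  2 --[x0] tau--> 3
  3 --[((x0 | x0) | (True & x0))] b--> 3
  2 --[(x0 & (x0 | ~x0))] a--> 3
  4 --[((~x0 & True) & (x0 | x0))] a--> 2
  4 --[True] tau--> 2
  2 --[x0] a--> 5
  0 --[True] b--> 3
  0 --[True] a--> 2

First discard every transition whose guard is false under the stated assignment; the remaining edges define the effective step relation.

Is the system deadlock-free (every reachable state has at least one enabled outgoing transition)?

Reach set: {0,2,3}
  0: a→2  b→3  [deg 2]
  2: ∅  [deadlock]
  3: tau→0  [deg 1]
Path to 2: a

Answer: DEADLOCK at state 2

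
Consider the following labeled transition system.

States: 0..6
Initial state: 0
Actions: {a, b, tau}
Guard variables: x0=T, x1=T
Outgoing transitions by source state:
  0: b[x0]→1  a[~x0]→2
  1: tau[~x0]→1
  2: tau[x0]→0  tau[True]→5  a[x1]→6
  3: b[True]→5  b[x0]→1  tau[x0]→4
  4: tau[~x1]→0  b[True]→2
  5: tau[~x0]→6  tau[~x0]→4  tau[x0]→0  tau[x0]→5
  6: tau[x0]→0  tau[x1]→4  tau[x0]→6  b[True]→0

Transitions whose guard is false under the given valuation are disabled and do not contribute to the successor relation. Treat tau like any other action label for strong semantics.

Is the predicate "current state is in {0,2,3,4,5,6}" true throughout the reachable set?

Inv-set: {0,2,3,4,5,6}
R = {0,1}
  0: safe
  1: ✗ unsafe
witness against invariant: b → 1

Answer: INVARIANT VIOLATED at state 1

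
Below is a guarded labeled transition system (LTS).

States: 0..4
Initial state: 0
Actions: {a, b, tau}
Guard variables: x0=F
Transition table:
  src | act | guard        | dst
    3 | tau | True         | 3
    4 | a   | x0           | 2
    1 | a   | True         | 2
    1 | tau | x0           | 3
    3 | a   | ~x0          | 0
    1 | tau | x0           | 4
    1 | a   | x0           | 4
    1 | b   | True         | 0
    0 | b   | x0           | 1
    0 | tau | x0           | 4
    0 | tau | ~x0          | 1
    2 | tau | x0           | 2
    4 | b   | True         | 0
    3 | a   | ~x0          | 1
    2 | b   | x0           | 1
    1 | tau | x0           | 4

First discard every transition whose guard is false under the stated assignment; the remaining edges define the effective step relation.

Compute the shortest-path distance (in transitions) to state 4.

Answer: UNREACHABLE

Trace:
Layered search for 4:
  L0 = {0}
  L1 = {1}
  L2 = {2}
4 never appears.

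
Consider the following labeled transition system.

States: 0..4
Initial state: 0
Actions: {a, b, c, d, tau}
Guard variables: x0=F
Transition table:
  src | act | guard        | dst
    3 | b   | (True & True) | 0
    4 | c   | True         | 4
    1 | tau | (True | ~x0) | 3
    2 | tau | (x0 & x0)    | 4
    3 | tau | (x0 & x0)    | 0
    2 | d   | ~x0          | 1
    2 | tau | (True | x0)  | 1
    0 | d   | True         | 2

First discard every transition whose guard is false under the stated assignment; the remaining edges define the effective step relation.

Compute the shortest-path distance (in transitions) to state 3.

Answer: 3

Analysis:
Layered search for 3:
  depth 0: {0}
  depth 1: {2}
  depth 2: {1}
  depth 3: {3}
depth(3)=3, e.g. d·d·tau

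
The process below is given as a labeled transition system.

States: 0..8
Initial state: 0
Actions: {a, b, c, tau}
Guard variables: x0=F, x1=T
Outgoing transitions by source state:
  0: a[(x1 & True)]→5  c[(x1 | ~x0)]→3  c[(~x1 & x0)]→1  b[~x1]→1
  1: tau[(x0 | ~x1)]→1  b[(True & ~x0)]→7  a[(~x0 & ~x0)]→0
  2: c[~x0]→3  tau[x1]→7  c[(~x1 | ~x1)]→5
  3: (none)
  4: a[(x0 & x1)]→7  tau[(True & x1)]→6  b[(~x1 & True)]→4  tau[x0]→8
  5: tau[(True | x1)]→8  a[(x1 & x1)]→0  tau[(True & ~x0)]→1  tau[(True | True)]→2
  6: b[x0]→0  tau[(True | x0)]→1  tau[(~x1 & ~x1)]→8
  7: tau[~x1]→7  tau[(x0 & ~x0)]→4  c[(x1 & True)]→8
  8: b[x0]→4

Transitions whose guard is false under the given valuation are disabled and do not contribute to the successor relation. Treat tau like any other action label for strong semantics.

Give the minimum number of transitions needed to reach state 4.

Layered search for 4:
  Layer 0: {0}
  Layer 1: {3,5}
  Layer 2: {1,2,8}
  Layer 3: {7}
4 never appears.

Answer: UNREACHABLE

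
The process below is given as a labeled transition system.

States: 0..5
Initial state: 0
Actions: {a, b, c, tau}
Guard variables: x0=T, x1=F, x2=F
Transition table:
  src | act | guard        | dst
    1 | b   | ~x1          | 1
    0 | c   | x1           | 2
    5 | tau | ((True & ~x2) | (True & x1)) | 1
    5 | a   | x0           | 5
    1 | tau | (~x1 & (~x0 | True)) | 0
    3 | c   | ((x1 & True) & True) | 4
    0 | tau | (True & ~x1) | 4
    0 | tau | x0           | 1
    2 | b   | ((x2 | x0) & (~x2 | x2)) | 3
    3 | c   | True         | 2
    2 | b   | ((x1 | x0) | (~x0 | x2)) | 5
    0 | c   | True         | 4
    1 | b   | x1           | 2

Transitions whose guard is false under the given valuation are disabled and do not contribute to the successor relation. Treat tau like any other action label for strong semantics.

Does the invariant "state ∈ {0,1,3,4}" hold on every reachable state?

Answer: INVARIANT HOLDS

Trace:
Allowed set {0,1,3,4}
Reach set: {0,1,4}
  0: ok
  1: ok
  4: ok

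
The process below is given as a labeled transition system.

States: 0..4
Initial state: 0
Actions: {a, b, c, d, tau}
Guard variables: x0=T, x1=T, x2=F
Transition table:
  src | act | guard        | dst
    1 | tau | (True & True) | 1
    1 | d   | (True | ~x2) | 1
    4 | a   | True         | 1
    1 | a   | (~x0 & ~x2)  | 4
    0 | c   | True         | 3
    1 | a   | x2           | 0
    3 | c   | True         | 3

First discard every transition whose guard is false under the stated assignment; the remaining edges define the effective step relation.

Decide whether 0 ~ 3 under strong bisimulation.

Compute ~ classes (split until stable):
  round 0: {{0,1,2,3,4}}
  round 1: {{0,3},{1},{2},{4}}
Fixed point at round 2; 4 class(es).
[0]={0,3}  [3]={0,3}

Answer: BISIMILAR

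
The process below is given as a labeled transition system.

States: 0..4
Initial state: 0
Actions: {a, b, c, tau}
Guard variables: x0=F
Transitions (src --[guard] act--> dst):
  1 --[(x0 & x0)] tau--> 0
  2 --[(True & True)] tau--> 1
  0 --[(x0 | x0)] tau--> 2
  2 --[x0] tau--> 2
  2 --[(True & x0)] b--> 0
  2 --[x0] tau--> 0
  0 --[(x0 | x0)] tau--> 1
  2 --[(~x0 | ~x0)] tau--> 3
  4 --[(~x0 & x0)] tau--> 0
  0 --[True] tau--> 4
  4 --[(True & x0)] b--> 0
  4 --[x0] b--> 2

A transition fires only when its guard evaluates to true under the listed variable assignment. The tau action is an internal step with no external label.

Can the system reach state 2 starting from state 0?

After dropping false guards: 3 live edges.
Layer 0: {0}
Layer 1: {4}  total {0,4}
Reachable = {0,4}

Answer: UNREACHABLE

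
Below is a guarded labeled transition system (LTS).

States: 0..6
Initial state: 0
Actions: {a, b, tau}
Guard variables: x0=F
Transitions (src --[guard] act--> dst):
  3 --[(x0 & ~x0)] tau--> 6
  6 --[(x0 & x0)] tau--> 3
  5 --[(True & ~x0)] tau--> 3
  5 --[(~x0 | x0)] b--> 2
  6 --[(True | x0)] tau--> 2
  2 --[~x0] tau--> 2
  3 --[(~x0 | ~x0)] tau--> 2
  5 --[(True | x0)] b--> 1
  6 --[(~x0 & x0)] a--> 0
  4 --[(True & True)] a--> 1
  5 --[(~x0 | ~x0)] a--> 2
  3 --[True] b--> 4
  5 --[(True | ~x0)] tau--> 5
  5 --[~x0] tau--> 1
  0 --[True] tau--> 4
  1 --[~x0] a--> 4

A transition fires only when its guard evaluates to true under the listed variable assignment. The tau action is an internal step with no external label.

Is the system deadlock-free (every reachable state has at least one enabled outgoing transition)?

Reach set: {0,1,4}
  0: tau→4  [1 exit(s)]
  1: a→4  [1 exit(s)]
  4: a→1  [1 exit(s)]

Answer: DEADLOCK-FREE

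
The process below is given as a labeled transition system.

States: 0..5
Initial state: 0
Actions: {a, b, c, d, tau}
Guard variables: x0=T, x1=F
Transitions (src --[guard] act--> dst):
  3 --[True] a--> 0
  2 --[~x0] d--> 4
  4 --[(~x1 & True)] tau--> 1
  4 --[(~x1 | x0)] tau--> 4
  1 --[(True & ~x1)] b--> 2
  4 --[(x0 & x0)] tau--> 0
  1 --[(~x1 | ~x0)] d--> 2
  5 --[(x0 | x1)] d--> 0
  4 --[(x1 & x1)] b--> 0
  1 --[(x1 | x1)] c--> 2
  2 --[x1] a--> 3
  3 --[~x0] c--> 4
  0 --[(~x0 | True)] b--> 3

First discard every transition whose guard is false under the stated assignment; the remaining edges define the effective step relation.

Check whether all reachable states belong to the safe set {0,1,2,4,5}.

Answer: INVARIANT VIOLATED at state 3

Working:
Safe = {0,1,2,4,5}
Reachable = {0,3}
  0: safe
  3: outside
witness against invariant: b → 3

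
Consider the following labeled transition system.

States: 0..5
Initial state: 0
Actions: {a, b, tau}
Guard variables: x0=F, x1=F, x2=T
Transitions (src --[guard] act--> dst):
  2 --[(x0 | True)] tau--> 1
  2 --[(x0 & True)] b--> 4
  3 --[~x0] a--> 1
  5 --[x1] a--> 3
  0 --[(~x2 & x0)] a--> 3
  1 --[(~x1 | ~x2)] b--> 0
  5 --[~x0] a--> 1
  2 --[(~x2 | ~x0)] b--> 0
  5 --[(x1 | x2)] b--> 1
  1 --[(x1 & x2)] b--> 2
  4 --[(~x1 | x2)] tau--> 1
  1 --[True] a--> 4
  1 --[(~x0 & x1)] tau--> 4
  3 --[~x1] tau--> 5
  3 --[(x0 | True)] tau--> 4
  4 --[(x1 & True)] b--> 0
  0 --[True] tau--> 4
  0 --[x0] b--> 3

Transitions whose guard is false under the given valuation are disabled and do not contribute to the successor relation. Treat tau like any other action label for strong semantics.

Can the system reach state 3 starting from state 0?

Answer: UNREACHABLE

Working:
11 transition(s) survive guard evaluation.
Layer 0: {0}
Layer 1: {4}  now seen {0,4}
Layer 2: {1}  now seen {0,1,4}
R = {0,1,4}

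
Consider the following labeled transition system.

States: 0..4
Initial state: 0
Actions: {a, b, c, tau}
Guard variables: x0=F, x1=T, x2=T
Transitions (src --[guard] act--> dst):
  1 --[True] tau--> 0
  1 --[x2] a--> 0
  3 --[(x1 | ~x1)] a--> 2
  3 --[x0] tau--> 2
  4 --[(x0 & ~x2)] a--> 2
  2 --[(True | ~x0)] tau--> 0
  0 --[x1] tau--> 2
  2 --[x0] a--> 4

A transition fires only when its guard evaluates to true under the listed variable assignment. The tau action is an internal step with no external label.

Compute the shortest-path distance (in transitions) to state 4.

Layered search for 4:
  Layer 0: {0}
  Layer 1: {2}
4 never appears.

Answer: UNREACHABLE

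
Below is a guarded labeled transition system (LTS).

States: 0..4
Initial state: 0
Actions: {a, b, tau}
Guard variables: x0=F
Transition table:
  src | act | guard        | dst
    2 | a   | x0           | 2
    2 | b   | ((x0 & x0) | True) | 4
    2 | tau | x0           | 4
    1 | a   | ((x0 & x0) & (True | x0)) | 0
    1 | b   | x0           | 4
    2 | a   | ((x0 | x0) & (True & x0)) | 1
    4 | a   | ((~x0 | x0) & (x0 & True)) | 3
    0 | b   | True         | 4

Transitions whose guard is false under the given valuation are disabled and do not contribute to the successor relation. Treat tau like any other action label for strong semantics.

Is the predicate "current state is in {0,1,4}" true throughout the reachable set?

Answer: INVARIANT HOLDS

Working:
Allowed set {0,1,4}
Reach set: {0,4}
  0: ✓
  4: ✓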